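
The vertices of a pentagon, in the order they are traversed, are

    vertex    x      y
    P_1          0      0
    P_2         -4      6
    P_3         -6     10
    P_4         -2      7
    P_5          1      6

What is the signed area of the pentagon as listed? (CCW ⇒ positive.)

Apply the surveyor's formula: 2A = Σ (x_i·y_{i+1} − x_{i+1}·y_i), indices taken mod 5.
Cross-terms: 0, -4, -22, -19, 0  ⇒  Σ = -45
Signed area = Σ/2 = -22.5 (negative ⇒ clockwise traversal).

-22.5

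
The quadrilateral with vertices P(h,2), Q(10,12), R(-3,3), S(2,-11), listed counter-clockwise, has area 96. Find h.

5

Write out the shoelace sum; only the two edges meeting at P involve h:
2·Area = [(2·2 − h·(-11)) + (h·12 − 10·2)] + 93
       = 23·h + 77 = 192
⇒ h = 5.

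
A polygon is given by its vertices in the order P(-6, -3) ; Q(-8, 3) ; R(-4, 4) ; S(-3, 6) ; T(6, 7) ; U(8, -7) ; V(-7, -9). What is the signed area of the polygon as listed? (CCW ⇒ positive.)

-191.5

P→Q: (-6)(3) − (-8)(-3) = -42
Q→R: (-8)(4) − (-4)(3) = -20
R→S: (-4)(6) − (-3)(4) = -12
S→T: (-3)(7) − (6)(6) = -57
T→U: (6)(-7) − (8)(7) = -98
U→V: (8)(-9) − (-7)(-7) = -121
V→P: (-7)(-3) − (-6)(-9) = -33
Σ = -383
Signed area = Σ/2 = -191.5 (negative ⇒ clockwise traversal).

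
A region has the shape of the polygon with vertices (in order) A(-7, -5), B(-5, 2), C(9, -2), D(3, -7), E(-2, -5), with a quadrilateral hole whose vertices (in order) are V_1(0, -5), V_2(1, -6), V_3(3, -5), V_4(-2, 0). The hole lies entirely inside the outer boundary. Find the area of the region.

70

Outer boundary:
Apply the surveyor's formula: 2A = Σ (x_i·y_{i+1} − x_{i+1}·y_i), indices taken mod 5.
Σ = (-39) + (-8) + (-57) + (-29) + (-25) = -158
Area = |Σ|/2 = 79.
Hole:
Apply the shoelace formula: 2A = Σ (x_i·y_{i+1} − x_{i+1}·y_i), indices taken mod 4.
Cross-terms: 5, 13, -10, 10  ⇒  Σ = 18
Area = |Σ|/2 = 9.
Net area = 79 − 9 = 70.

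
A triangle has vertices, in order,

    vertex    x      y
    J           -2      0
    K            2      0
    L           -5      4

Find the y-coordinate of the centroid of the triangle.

Apply Gauss's area formula. First the cross-terms c_i = x_i·y_{i+1} − x_{i+1}·y_i:
  0, 8, 8  ⇒  2A = 16, A = 8.
Then Σ (y_i + y_{i+1})·c_i = 64, so ȳ = 64 / (6·8) = 4/3.

4/3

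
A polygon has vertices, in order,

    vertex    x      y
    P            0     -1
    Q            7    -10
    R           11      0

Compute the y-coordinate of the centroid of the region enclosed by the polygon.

-11/3

Apply the shoelace formula. First the cross-terms c_i = x_i·y_{i+1} − x_{i+1}·y_i:
  7, 110, -11  ⇒  2A = 106, A = 53.
Then Σ (y_i + y_{i+1})·c_i = -1166, so ȳ = -1166 / (6·53) = -11/3.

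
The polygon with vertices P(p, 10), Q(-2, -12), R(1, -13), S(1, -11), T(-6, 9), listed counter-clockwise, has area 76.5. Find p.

The doubled signed area Σ (x_i y_{i+1} − x_{i+1} y_i) is linear in p.
With p=0 it equals -57; the coefficient of p is -21 (from the two edges through P).
So -21·p + -57 = 2·76.5 = 153 ⇒ p = -10.

-10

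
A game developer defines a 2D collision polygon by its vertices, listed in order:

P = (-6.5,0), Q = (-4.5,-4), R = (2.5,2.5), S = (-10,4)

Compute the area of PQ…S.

42.875

P→Q: (-6.5)(-4) − (-4.5)(0) = 26
Q→R: (-4.5)(2.5) − (2.5)(-4) = -1.25
R→S: (2.5)(4) − (-10)(2.5) = 35
S→P: (-10)(0) − (-6.5)(4) = 26
Σ = 85.75
Area = |Σ|/2 = 42.875.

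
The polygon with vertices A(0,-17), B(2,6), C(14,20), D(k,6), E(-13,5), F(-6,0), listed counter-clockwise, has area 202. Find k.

-8

Write out the shoelace sum; only the two edges meeting at D involve k:
2·Area = [(14·6 − k·20) + (k·5 − (-13)·6)] + 122
       = -15·k + 284 = 404
⇒ k = -8.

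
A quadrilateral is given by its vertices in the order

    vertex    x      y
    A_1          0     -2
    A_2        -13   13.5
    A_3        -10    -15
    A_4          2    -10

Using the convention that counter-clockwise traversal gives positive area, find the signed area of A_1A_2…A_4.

215

Σ = (-26) + (330) + (130) + (-4) = 430
Signed area = Σ/2 = 215 (positive ⇒ counter-clockwise traversal).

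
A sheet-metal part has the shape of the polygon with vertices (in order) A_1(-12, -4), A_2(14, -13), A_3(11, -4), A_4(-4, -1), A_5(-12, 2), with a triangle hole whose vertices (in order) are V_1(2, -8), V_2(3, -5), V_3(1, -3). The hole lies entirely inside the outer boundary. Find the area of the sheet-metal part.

Outer boundary:
A_1→A_2: (-12)(-13) − (14)(-4) = 212
A_2→A_3: (14)(-4) − (11)(-13) = 87
A_3→A_4: (11)(-1) − (-4)(-4) = -27
A_4→A_5: (-4)(2) − (-12)(-1) = -20
A_5→A_1: (-12)(-4) − (-12)(2) = 72
Σ = 324
Area = |Σ|/2 = 162.
Hole:
Σ = (14) + (-4) + (-2) = 8
Area = |Σ|/2 = 4.
Net area = 162 − 4 = 158.

158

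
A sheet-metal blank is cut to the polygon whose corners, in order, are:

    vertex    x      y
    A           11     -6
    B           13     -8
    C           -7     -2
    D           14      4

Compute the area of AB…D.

110

Apply Gauss's area formula: 2A = Σ (x_i·y_{i+1} − x_{i+1}·y_i), indices taken mod 4.
Σ = (-10) + (-82) + (0) + (-128) = -220
Area = |Σ|/2 = 110.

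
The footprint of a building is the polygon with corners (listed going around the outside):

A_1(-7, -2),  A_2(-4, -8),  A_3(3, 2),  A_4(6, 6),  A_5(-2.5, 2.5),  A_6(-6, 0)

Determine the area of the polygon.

Apply the shoelace (surveyor's) formula: 2A = Σ (x_i·y_{i+1} − x_{i+1}·y_i), indices taken mod 6.
Cross-terms: 48, 16, 6, 30, 15, 12  ⇒  Σ = 127
Area = |Σ|/2 = 63.5.

63.5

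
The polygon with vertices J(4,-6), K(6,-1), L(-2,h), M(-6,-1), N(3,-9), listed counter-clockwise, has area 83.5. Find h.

5

Write out the shoelace sum; only the two edges meeting at L involve h:
2·Area = [(6·h − (-2)·(-1)) + ((-2)·(-1) − (-6)·h)] + 107
       = 12·h + 107 = 167
⇒ h = 5.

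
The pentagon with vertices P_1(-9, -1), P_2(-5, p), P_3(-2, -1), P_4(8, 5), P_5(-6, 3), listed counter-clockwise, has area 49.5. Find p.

-2

Write out the shoelace sum; only the two edges meeting at P_2 involve p:
2·Area = [((-9)·p − (-5)·(-1)) + ((-5)·(-1) − (-2)·p)] + 85
       = -7·p + 85 = 99
⇒ p = -2.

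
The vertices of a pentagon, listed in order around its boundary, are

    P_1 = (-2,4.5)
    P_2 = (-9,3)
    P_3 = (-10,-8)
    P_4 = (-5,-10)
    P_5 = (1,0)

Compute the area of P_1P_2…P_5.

105.5

P_1→P_2: (-2)(3) − (-9)(4.5) = 34.5
P_2→P_3: (-9)(-8) − (-10)(3) = 102
P_3→P_4: (-10)(-10) − (-5)(-8) = 60
P_4→P_5: (-5)(0) − (1)(-10) = 10
P_5→P_1: (1)(4.5) − (-2)(0) = 4.5
Σ = 211
Area = |Σ|/2 = 105.5.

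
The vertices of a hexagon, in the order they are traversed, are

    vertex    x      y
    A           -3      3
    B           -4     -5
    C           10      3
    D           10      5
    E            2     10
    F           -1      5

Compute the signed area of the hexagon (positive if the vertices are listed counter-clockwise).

Apply the shoelace formula: 2A = Σ (x_i·y_{i+1} − x_{i+1}·y_i), indices taken mod 6.
A→B: (-3)(-5) − (-4)(3) = 27
B→C: (-4)(3) − (10)(-5) = 38
C→D: (10)(5) − (10)(3) = 20
D→E: (10)(10) − (2)(5) = 90
E→F: (2)(5) − (-1)(10) = 20
F→A: (-1)(3) − (-3)(5) = 12
Σ = 207
Signed area = Σ/2 = 103.5 (positive ⇒ counter-clockwise traversal).

103.5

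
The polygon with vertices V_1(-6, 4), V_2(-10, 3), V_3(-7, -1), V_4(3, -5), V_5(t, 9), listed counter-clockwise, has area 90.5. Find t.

1

The doubled signed area Σ (x_i y_{i+1} − x_{i+1} y_i) is linear in t.
With t=0 it equals 172; the coefficient of t is 9 (from the two edges through V_5).
So 9·t + 172 = 2·90.5 = 181 ⇒ t = 1.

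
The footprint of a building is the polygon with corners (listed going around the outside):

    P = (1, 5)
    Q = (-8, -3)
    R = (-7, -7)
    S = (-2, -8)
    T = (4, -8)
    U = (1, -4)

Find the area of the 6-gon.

Apply the surveyor's formula: 2A = Σ (x_i·y_{i+1} − x_{i+1}·y_i), indices taken mod 6.
P→Q: (1)(-3) − (-8)(5) = 37
Q→R: (-8)(-7) − (-7)(-3) = 35
R→S: (-7)(-8) − (-2)(-7) = 42
S→T: (-2)(-8) − (4)(-8) = 48
T→U: (4)(-4) − (1)(-8) = -8
U→P: (1)(5) − (1)(-4) = 9
Σ = 163
Area = |Σ|/2 = 81.5.

81.5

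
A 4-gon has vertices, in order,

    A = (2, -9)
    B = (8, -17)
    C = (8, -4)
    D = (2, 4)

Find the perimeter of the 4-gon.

|AB| = √((6)² + (-8)²) = √100 = 10
|BC| = √((0)² + (13)²) = √169 = 13
|CD| = √((-6)² + (8)²) = √100 = 10
|DA| = √((0)² + (-13)²) = √169 = 13
Perimeter = 10 + 13 + 10 + 13 = 46.

46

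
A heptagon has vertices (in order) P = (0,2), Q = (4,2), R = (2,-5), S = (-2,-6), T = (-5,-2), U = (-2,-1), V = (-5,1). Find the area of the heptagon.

Apply the shoelace (surveyor's) formula: 2A = Σ (x_i·y_{i+1} − x_{i+1}·y_i), indices taken mod 7.
Σ = (-8) + (-24) + (-22) + (-26) + (1) + (-7) + (-10) = -96
Area = |Σ|/2 = 48.

48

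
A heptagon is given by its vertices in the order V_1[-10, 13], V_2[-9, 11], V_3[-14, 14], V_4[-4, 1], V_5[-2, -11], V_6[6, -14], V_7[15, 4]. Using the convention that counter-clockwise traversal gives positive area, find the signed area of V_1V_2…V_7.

V_1→V_2: (-10)(11) − (-9)(13) = 7
V_2→V_3: (-9)(14) − (-14)(11) = 28
V_3→V_4: (-14)(1) − (-4)(14) = 42
V_4→V_5: (-4)(-11) − (-2)(1) = 46
V_5→V_6: (-2)(-14) − (6)(-11) = 94
V_6→V_7: (6)(4) − (15)(-14) = 234
V_7→V_1: (15)(13) − (-10)(4) = 235
Σ = 686
Signed area = Σ/2 = 343 (positive ⇒ counter-clockwise traversal).

343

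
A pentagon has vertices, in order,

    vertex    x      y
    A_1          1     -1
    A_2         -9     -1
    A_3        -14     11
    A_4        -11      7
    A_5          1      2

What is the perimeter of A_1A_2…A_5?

|A_1A_2| = √((-10)² + (0)²) = √100 = 10
|A_2A_3| = √((-5)² + (12)²) = √169 = 13
|A_3A_4| = √((3)² + (-4)²) = √25 = 5
|A_4A_5| = √((12)² + (-5)²) = √169 = 13
|A_5A_1| = √((0)² + (-3)²) = √9 = 3
Perimeter = 10 + 13 + 5 + 13 + 3 = 44.

44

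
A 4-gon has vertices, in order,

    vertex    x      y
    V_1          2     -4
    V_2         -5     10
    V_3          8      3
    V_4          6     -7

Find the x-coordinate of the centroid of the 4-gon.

Apply the shoelace (surveyor's) formula. First the cross-terms c_i = x_i·y_{i+1} − x_{i+1}·y_i:
  0, -95, -74, -10  ⇒  2A = -179, A = -89.5.
Then Σ (x_i + x_{i+1})·c_i = -1401, so x̄ = -1401 / (6·(-89.5)) = 467/179.

467/179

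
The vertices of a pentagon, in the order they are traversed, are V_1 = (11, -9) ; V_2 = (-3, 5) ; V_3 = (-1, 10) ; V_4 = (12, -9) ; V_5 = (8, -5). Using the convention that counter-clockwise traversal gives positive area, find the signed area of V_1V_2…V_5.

-56.5

V_1→V_2: (11)(5) − (-3)(-9) = 28
V_2→V_3: (-3)(10) − (-1)(5) = -25
V_3→V_4: (-1)(-9) − (12)(10) = -111
V_4→V_5: (12)(-5) − (8)(-9) = 12
V_5→V_1: (8)(-9) − (11)(-5) = -17
Σ = -113
Signed area = Σ/2 = -56.5 (negative ⇒ clockwise traversal).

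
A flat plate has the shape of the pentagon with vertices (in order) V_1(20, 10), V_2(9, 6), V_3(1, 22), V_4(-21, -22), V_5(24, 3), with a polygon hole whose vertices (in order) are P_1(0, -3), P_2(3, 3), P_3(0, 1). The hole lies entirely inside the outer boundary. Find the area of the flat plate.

647.5

Outer boundary:
Σ = (30) + (192) + (440) + (465) + (180) = 1307
Area = |Σ|/2 = 653.5.
Hole:
Σ = (9) + (3) + (0) = 12
Area = |Σ|/2 = 6.
Net area = 653.5 − 6 = 647.5.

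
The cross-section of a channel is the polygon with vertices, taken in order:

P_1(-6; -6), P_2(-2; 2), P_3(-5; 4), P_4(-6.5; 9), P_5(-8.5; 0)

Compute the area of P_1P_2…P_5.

43.25

Cross-terms: -24, 2, -19, 76.5, 51  ⇒  Σ = 86.5
Area = |Σ|/2 = 43.25.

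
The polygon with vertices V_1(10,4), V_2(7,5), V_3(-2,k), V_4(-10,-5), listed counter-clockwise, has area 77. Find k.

The doubled signed area Σ (x_i y_{i+1} − x_{i+1} y_i) is linear in k.
With k=0 it equals 52; the coefficient of k is 17 (from the two edges through V_3).
So 17·k + 52 = 2·77 = 154 ⇒ k = 6.

6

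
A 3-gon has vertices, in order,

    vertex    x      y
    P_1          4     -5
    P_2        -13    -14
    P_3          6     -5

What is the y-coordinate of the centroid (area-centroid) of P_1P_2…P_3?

Apply the shoelace formula. First the cross-terms c_i = x_i·y_{i+1} − x_{i+1}·y_i:
  -121, 149, -10  ⇒  2A = 18, A = 9.
Then Σ (y_i + y_{i+1})·c_i = -432, so ȳ = -432 / (6·9) = -8.

-8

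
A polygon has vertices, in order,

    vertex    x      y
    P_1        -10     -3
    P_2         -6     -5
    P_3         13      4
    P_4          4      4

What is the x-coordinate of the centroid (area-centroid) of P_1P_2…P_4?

73/137

Apply the shoelace (surveyor's) formula. First the cross-terms c_i = x_i·y_{i+1} − x_{i+1}·y_i:
  32, 41, 36, 28  ⇒  2A = 137, A = 68.5.
Then Σ (x_i + x_{i+1})·c_i = 219, so x̄ = 219 / (6·68.5) = 73/137.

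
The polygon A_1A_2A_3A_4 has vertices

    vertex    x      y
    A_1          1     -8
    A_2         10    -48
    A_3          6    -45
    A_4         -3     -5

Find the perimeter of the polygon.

|A_1A_2| = √((9)² + (-40)²) = √1681 = 41
|A_2A_3| = √((-4)² + (3)²) = √25 = 5
|A_3A_4| = √((-9)² + (40)²) = √1681 = 41
|A_4A_1| = √((4)² + (-3)²) = √25 = 5
Perimeter = 41 + 5 + 41 + 5 = 92.

92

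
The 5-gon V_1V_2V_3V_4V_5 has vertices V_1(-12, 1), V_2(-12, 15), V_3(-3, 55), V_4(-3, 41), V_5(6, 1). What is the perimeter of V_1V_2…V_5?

|V_1V_2| = √((0)² + (14)²) = √196 = 14
|V_2V_3| = √((9)² + (40)²) = √1681 = 41
|V_3V_4| = √((0)² + (-14)²) = √196 = 14
|V_4V_5| = √((9)² + (-40)²) = √1681 = 41
|V_5V_1| = √((-18)² + (0)²) = √324 = 18
Perimeter = 14 + 41 + 14 + 41 + 18 = 128.

128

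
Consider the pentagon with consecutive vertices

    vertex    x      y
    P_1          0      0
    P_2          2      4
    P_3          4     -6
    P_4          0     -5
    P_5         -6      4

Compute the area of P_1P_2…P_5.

Apply the shoelace (surveyor's) formula: 2A = Σ (x_i·y_{i+1} − x_{i+1}·y_i), indices taken mod 5.
Cross-terms: 0, -28, -20, -30, 0  ⇒  Σ = -78
Area = |Σ|/2 = 39.

39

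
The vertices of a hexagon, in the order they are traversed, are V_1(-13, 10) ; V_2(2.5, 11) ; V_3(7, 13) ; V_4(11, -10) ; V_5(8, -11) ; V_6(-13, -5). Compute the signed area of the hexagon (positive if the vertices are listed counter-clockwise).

-422.25

Apply Gauss's area formula: 2A = Σ (x_i·y_{i+1} − x_{i+1}·y_i), indices taken mod 6.
Cross-terms: -168, -44.5, -213, -41, -183, -195  ⇒  Σ = -844.5
Signed area = Σ/2 = -422.25 (negative ⇒ clockwise traversal).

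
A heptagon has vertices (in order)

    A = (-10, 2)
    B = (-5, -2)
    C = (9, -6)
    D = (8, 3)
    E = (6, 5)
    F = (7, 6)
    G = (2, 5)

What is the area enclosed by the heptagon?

Σ = (30) + (48) + (75) + (22) + (1) + (23) + (54) = 253
Area = |Σ|/2 = 126.5.

126.5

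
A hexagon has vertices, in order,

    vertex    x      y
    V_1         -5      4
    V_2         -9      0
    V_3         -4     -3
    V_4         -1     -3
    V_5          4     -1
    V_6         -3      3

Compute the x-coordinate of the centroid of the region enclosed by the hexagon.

Apply Gauss's area formula. First the cross-terms c_i = x_i·y_{i+1} − x_{i+1}·y_i:
  36, 27, 9, 13, 9, 3  ⇒  2A = 97, A = 48.5.
Then Σ (x_i + x_{i+1})·c_i = -876, so x̄ = -876 / (6·48.5) = -292/97.

-292/97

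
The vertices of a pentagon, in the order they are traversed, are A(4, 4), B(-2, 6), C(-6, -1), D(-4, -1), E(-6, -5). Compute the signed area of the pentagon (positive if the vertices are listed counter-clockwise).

41

A→B: (4)(6) − (-2)(4) = 32
B→C: (-2)(-1) − (-6)(6) = 38
C→D: (-6)(-1) − (-4)(-1) = 2
D→E: (-4)(-5) − (-6)(-1) = 14
E→A: (-6)(4) − (4)(-5) = -4
Σ = 82
Signed area = Σ/2 = 41 (positive ⇒ counter-clockwise traversal).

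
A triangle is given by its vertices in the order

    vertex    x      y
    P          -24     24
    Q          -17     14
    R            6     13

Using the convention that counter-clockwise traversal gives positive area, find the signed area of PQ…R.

111.5

Apply the surveyor's formula: 2A = Σ (x_i·y_{i+1} − x_{i+1}·y_i), indices taken mod 3.
Cross-terms: 72, -305, 456  ⇒  Σ = 223
Signed area = Σ/2 = 111.5 (positive ⇒ counter-clockwise traversal).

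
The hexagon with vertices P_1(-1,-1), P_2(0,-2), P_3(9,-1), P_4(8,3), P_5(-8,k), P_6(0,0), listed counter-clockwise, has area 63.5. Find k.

6

Write out the shoelace sum; only the two edges meeting at P_5 involve k:
2·Area = [(8·k − (-8)·3) + ((-8)·0 − 0·k)] + 55
       = 8·k + 79 = 127
⇒ k = 6.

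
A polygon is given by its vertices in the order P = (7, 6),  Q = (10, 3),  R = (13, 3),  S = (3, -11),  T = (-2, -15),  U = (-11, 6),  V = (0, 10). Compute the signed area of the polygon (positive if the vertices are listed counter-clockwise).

-312

Σ = (-39) + (-9) + (-152) + (-67) + (-177) + (-110) + (-70) = -624
Signed area = Σ/2 = -312 (negative ⇒ clockwise traversal).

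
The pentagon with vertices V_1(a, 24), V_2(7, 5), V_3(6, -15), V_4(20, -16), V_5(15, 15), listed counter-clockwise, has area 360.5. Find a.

8

The doubled signed area Σ (x_i y_{i+1} − x_{i+1} y_i) is linear in a.
With a=0 it equals 801; the coefficient of a is -10 (from the two edges through V_1).
So -10·a + 801 = 2·360.5 = 721 ⇒ a = 8.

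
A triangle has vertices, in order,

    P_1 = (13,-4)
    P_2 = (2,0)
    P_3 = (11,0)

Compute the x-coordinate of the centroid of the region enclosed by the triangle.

Apply the surveyor's formula. First the cross-terms c_i = x_i·y_{i+1} − x_{i+1}·y_i:
  8, 0, -44  ⇒  2A = -36, A = -18.
Then Σ (x_i + x_{i+1})·c_i = -936, so x̄ = -936 / (6·(-18)) = 26/3.

26/3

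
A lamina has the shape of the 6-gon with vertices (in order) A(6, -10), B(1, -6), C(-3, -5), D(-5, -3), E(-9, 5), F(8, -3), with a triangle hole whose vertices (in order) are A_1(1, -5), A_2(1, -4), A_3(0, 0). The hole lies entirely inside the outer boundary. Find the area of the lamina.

95.5

Outer boundary:
A→B: (6)(-6) − (1)(-10) = -26
B→C: (1)(-5) − (-3)(-6) = -23
C→D: (-3)(-3) − (-5)(-5) = -16
D→E: (-5)(5) − (-9)(-3) = -52
E→F: (-9)(-3) − (8)(5) = -13
F→A: (8)(-10) − (6)(-3) = -62
Σ = -192
Area = |Σ|/2 = 96.
Hole:
Apply Gauss's area formula: 2A = Σ (x_i·y_{i+1} − x_{i+1}·y_i), indices taken mod 3.
Σ = (1) + (0) + (0) = 1
Area = |Σ|/2 = 0.5.
Net area = 96 − 0.5 = 95.5.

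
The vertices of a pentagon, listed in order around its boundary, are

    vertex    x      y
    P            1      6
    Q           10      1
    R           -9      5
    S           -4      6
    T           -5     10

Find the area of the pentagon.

P→Q: (1)(1) − (10)(6) = -59
Q→R: (10)(5) − (-9)(1) = 59
R→S: (-9)(6) − (-4)(5) = -34
S→T: (-4)(10) − (-5)(6) = -10
T→P: (-5)(6) − (1)(10) = -40
Σ = -84
Area = |Σ|/2 = 42.

42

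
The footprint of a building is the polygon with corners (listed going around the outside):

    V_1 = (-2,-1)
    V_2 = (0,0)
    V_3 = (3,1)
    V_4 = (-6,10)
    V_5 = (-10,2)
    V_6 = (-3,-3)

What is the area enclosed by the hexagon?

Apply Gauss's area formula: 2A = Σ (x_i·y_{i+1} − x_{i+1}·y_i), indices taken mod 6.
Cross-terms: 0, 0, 36, 88, 36, -3  ⇒  Σ = 157
Area = |Σ|/2 = 78.5.

78.5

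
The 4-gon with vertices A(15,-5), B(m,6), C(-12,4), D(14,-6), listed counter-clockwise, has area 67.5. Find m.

-7

Write out the shoelace sum; only the two edges meeting at B involve m:
2·Area = [(15·6 − m·(-5)) + (m·4 − (-12)·6)] + 36
       = 9·m + 198 = 135
⇒ m = -7.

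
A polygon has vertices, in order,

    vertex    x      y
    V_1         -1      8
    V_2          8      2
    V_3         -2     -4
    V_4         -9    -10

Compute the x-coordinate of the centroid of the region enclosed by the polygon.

Apply the shoelace formula. First the cross-terms c_i = x_i·y_{i+1} − x_{i+1}·y_i:
  -66, -28, -16, -82  ⇒  2A = -192, A = -96.
Then Σ (x_i + x_{i+1})·c_i = 366, so x̄ = 366 / (6·(-96)) = -61/96.

-61/96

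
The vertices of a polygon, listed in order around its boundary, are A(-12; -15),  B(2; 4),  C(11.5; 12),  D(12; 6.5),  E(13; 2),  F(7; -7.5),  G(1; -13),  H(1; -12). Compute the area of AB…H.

Apply the shoelace formula: 2A = Σ (x_i·y_{i+1} − x_{i+1}·y_i), indices taken mod 8.
Σ = (-18) + (-22) + (-69.25) + (-60.5) + (-111.5) + (-83.5) + (1) + (-159) = -522.75
Area = |Σ|/2 = 261.375.

261.375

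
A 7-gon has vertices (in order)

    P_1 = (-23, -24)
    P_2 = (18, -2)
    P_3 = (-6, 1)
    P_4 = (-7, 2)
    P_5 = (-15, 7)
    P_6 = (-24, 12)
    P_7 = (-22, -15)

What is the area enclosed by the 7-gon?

627.5

P_1→P_2: (-23)(-2) − (18)(-24) = 478
P_2→P_3: (18)(1) − (-6)(-2) = 6
P_3→P_4: (-6)(2) − (-7)(1) = -5
P_4→P_5: (-7)(7) − (-15)(2) = -19
P_5→P_6: (-15)(12) − (-24)(7) = -12
P_6→P_7: (-24)(-15) − (-22)(12) = 624
P_7→P_1: (-22)(-24) − (-23)(-15) = 183
Σ = 1255
Area = |Σ|/2 = 627.5.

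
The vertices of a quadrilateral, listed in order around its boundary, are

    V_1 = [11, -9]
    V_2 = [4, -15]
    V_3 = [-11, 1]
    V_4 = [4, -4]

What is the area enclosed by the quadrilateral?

121

Apply the shoelace (surveyor's) formula: 2A = Σ (x_i·y_{i+1} − x_{i+1}·y_i), indices taken mod 4.
V_1→V_2: (11)(-15) − (4)(-9) = -129
V_2→V_3: (4)(1) − (-11)(-15) = -161
V_3→V_4: (-11)(-4) − (4)(1) = 40
V_4→V_1: (4)(-9) − (11)(-4) = 8
Σ = -242
Area = |Σ|/2 = 121.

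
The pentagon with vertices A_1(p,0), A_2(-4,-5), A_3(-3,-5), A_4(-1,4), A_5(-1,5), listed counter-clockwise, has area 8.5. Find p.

-3

Write out the shoelace sum; only the two edges meeting at A_1 involve p:
2·Area = [((-1)·0 − p·5) + (p·(-5) − (-4)·0)] + -13
       = -10·p + -13 = 17
⇒ p = -3.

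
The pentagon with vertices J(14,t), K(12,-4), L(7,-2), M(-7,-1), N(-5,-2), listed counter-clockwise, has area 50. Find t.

The doubled signed area Σ (x_i y_{i+1} − x_{i+1} y_i) is linear in t.
With t=0 it equals -36; the coefficient of t is -17 (from the two edges through J).
So -17·t + -36 = 2·50 = 100 ⇒ t = -8.

-8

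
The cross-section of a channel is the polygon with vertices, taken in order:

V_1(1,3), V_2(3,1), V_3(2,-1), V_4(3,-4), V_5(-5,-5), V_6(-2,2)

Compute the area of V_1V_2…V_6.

40.5

V_1→V_2: (1)(1) − (3)(3) = -8
V_2→V_3: (3)(-1) − (2)(1) = -5
V_3→V_4: (2)(-4) − (3)(-1) = -5
V_4→V_5: (3)(-5) − (-5)(-4) = -35
V_5→V_6: (-5)(2) − (-2)(-5) = -20
V_6→V_1: (-2)(3) − (1)(2) = -8
Σ = -81
Area = |Σ|/2 = 40.5.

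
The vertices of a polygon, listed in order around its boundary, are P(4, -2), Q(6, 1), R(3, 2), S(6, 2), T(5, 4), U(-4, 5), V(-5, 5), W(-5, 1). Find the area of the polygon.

52.5

Σ = (16) + (9) + (-6) + (14) + (41) + (5) + (20) + (6) = 105
Area = |Σ|/2 = 52.5.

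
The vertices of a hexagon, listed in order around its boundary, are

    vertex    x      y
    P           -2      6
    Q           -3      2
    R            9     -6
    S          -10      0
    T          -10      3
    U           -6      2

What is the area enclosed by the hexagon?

P→Q: (-2)(2) − (-3)(6) = 14
Q→R: (-3)(-6) − (9)(2) = 0
R→S: (9)(0) − (-10)(-6) = -60
S→T: (-10)(3) − (-10)(0) = -30
T→U: (-10)(2) − (-6)(3) = -2
U→P: (-6)(6) − (-2)(2) = -32
Σ = -110
Area = |Σ|/2 = 55.

55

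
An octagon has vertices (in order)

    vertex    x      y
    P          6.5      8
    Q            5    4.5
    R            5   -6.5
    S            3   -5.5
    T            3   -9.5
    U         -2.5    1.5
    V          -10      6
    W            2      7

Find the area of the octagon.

Apply the shoelace formula: 2A = Σ (x_i·y_{i+1} − x_{i+1}·y_i), indices taken mod 8.
Cross-terms: -10.75, -55, -8, -12, -19.25, 0, -82, -29.5  ⇒  Σ = -216.5
Area = |Σ|/2 = 108.25.

108.25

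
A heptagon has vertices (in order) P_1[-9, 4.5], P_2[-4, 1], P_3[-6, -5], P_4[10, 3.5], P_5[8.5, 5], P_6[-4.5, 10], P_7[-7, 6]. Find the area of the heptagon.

Apply Gauss's area formula: 2A = Σ (x_i·y_{i+1} − x_{i+1}·y_i), indices taken mod 7.
Σ = (9) + (26) + (29) + (20.25) + (107.5) + (43) + (22.5) = 257.25
Area = |Σ|/2 = 128.625.

128.625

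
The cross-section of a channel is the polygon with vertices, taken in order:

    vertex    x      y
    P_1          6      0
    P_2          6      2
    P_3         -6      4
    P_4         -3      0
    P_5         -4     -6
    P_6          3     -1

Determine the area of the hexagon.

53

Apply Gauss's area formula: 2A = Σ (x_i·y_{i+1} − x_{i+1}·y_i), indices taken mod 6.
Σ = (12) + (36) + (12) + (18) + (22) + (6) = 106
Area = |Σ|/2 = 53.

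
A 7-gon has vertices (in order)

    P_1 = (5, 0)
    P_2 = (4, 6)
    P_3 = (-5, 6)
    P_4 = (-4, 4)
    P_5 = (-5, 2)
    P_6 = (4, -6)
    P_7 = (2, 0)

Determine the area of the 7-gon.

67

Apply the surveyor's formula: 2A = Σ (x_i·y_{i+1} − x_{i+1}·y_i), indices taken mod 7.
P_1→P_2: (5)(6) − (4)(0) = 30
P_2→P_3: (4)(6) − (-5)(6) = 54
P_3→P_4: (-5)(4) − (-4)(6) = 4
P_4→P_5: (-4)(2) − (-5)(4) = 12
P_5→P_6: (-5)(-6) − (4)(2) = 22
P_6→P_7: (4)(0) − (2)(-6) = 12
P_7→P_1: (2)(0) − (5)(0) = 0
Σ = 134
Area = |Σ|/2 = 67.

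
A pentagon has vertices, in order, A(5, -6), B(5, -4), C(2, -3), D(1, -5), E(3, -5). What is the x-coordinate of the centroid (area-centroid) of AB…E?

Apply the surveyor's formula. First the cross-terms c_i = x_i·y_{i+1} − x_{i+1}·y_i:
  10, -7, -7, 10, 7  ⇒  2A = 13, A = 6.5.
Then Σ (x_i + x_{i+1})·c_i = 126, so x̄ = 126 / (6·6.5) = 42/13.

42/13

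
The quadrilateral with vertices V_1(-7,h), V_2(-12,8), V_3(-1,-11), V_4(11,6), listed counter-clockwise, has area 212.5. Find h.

8

The doubled signed area Σ (x_i y_{i+1} − x_{i+1} y_i) is linear in h.
With h=0 it equals 241; the coefficient of h is 23 (from the two edges through V_1).
So 23·h + 241 = 2·212.5 = 425 ⇒ h = 8.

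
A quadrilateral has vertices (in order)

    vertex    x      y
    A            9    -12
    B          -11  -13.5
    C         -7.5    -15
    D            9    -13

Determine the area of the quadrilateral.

Apply the surveyor's formula: 2A = Σ (x_i·y_{i+1} − x_{i+1}·y_i), indices taken mod 4.
Σ = (-253.5) + (63.75) + (232.5) + (9) = 51.75
Area = |Σ|/2 = 25.875.

25.875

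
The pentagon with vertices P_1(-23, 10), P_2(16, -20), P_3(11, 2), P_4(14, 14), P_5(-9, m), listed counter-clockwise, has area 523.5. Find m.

9

The doubled signed area Σ (x_i y_{i+1} − x_{i+1} y_i) is linear in m.
With m=0 it equals 714; the coefficient of m is 37 (from the two edges through P_5).
So 37·m + 714 = 2·523.5 = 1047 ⇒ m = 9.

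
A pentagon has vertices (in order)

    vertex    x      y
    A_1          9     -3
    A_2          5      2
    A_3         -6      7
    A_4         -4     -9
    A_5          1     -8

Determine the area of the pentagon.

Apply Gauss's area formula: 2A = Σ (x_i·y_{i+1} − x_{i+1}·y_i), indices taken mod 5.
Cross-terms: 33, 47, 82, 41, 69  ⇒  Σ = 272
Area = |Σ|/2 = 136.

136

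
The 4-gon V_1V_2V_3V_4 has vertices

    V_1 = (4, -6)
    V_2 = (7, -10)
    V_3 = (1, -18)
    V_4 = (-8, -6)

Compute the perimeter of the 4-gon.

|V_1V_2| = √((3)² + (-4)²) = √25 = 5
|V_2V_3| = √((-6)² + (-8)²) = √100 = 10
|V_3V_4| = √((-9)² + (12)²) = √225 = 15
|V_4V_1| = √((12)² + (0)²) = √144 = 12
Perimeter = 5 + 10 + 15 + 12 = 42.

42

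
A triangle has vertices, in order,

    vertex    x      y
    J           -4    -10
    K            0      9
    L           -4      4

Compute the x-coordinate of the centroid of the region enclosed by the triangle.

Apply the shoelace (surveyor's) formula. First the cross-terms c_i = x_i·y_{i+1} − x_{i+1}·y_i:
  -36, 36, 56  ⇒  2A = 56, A = 28.
Then Σ (x_i + x_{i+1})·c_i = -448, so x̄ = -448 / (6·28) = -8/3.

-8/3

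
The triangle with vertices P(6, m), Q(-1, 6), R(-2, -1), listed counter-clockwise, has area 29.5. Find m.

Write out the shoelace sum; only the two edges meeting at P involve m:
2·Area = [((-2)·m − 6·(-1)) + (6·6 − (-1)·m)] + 13
       = -1·m + 55 = 59
⇒ m = -4.

-4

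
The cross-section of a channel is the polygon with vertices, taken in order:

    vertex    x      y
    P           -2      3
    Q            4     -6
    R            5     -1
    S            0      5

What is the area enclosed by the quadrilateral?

30.5

Σ = (0) + (26) + (25) + (10) = 61
Area = |Σ|/2 = 30.5.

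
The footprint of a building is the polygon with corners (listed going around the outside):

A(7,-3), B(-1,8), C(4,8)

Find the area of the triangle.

27.5

Σ = (53) + (-40) + (-68) = -55
Area = |Σ|/2 = 27.5.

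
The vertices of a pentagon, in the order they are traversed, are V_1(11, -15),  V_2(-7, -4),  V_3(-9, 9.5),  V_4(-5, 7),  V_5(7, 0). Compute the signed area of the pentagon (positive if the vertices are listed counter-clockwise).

Apply the shoelace formula: 2A = Σ (x_i·y_{i+1} − x_{i+1}·y_i), indices taken mod 5.
Σ = (-149) + (-102.5) + (-15.5) + (-49) + (-105) = -421
Signed area = Σ/2 = -210.5 (negative ⇒ clockwise traversal).

-210.5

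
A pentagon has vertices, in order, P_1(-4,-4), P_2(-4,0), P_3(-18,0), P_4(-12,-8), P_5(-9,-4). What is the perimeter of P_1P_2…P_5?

38

|P_1P_2| = √((0)² + (4)²) = √16 = 4
|P_2P_3| = √((-14)² + (0)²) = √196 = 14
|P_3P_4| = √((6)² + (-8)²) = √100 = 10
|P_4P_5| = √((3)² + (4)²) = √25 = 5
|P_5P_1| = √((5)² + (0)²) = √25 = 5
Perimeter = 4 + 14 + 10 + 5 + 5 = 38.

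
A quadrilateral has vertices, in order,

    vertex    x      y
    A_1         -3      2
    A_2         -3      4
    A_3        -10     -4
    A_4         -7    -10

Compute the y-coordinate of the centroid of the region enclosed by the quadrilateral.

Apply the shoelace (surveyor's) formula. First the cross-terms c_i = x_i·y_{i+1} − x_{i+1}·y_i:
  -6, 52, 72, -44  ⇒  2A = 74, A = 37.
Then Σ (y_i + y_{i+1})·c_i = -692, so ȳ = -692 / (6·37) = -346/111.

-346/111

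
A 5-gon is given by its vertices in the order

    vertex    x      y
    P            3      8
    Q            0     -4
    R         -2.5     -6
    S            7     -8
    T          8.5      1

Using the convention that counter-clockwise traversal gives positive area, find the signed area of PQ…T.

90

Σ = (-12) + (-10) + (62) + (75) + (65) = 180
Signed area = Σ/2 = 90 (positive ⇒ counter-clockwise traversal).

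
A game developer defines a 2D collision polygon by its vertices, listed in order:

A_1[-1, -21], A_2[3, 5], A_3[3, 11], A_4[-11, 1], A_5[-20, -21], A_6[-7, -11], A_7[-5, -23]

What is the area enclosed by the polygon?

356

Apply the shoelace formula: 2A = Σ (x_i·y_{i+1} − x_{i+1}·y_i), indices taken mod 7.
Σ = (58) + (18) + (124) + (251) + (73) + (106) + (82) = 712
Area = |Σ|/2 = 356.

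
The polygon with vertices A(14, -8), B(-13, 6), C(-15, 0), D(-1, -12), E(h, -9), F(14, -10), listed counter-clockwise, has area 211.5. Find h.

The doubled signed area Σ (x_i y_{i+1} − x_{i+1} y_i) is linear in h.
With h=0 it equals 413; the coefficient of h is 2 (from the two edges through E).
So 2·h + 413 = 2·211.5 = 423 ⇒ h = 5.

5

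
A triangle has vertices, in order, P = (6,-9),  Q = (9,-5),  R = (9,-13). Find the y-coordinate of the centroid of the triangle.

-9

Apply Gauss's area formula. First the cross-terms c_i = x_i·y_{i+1} − x_{i+1}·y_i:
  51, -72, -3  ⇒  2A = -24, A = -12.
Then Σ (y_i + y_{i+1})·c_i = 648, so ȳ = 648 / (6·(-12)) = -9.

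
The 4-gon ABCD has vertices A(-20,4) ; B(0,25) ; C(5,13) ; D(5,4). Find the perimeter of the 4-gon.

|AB| = √((20)² + (21)²) = √841 = 29
|BC| = √((5)² + (-12)²) = √169 = 13
|CD| = √((0)² + (-9)²) = √81 = 9
|DA| = √((-25)² + (0)²) = √625 = 25
Perimeter = 29 + 13 + 9 + 25 = 76.

76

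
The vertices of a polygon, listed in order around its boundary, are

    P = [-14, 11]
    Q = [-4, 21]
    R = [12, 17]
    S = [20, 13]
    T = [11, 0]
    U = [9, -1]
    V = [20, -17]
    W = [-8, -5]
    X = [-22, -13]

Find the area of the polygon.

853.5

Apply the shoelace formula: 2A = Σ (x_i·y_{i+1} − x_{i+1}·y_i), indices taken mod 9.
Cross-terms: -250, -320, -184, -143, -11, -133, -236, -6, -424  ⇒  Σ = -1707
Area = |Σ|/2 = 853.5.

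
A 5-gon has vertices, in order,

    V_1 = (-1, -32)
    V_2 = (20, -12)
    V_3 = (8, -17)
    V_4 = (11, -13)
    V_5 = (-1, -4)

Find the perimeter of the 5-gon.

|V_1V_2| = √((21)² + (20)²) = √841 = 29
|V_2V_3| = √((-12)² + (-5)²) = √169 = 13
|V_3V_4| = √((3)² + (4)²) = √25 = 5
|V_4V_5| = √((-12)² + (9)²) = √225 = 15
|V_5V_1| = √((0)² + (-28)²) = √784 = 28
Perimeter = 29 + 13 + 5 + 15 + 28 = 90.

90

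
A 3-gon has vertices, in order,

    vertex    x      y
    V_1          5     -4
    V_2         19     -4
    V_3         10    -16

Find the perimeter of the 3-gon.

42

|V_1V_2| = √((14)² + (0)²) = √196 = 14
|V_2V_3| = √((-9)² + (-12)²) = √225 = 15
|V_3V_1| = √((-5)² + (12)²) = √169 = 13
Perimeter = 14 + 15 + 13 = 42.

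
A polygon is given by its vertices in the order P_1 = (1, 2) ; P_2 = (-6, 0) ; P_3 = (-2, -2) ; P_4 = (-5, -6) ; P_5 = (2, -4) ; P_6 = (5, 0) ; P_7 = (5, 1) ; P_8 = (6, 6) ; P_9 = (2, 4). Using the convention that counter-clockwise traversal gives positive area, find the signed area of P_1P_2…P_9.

59.5

Apply Gauss's area formula: 2A = Σ (x_i·y_{i+1} − x_{i+1}·y_i), indices taken mod 9.
P_1→P_2: (1)(0) − (-6)(2) = 12
P_2→P_3: (-6)(-2) − (-2)(0) = 12
P_3→P_4: (-2)(-6) − (-5)(-2) = 2
P_4→P_5: (-5)(-4) − (2)(-6) = 32
P_5→P_6: (2)(0) − (5)(-4) = 20
P_6→P_7: (5)(1) − (5)(0) = 5
P_7→P_8: (5)(6) − (6)(1) = 24
P_8→P_9: (6)(4) − (2)(6) = 12
P_9→P_1: (2)(2) − (1)(4) = 0
Σ = 119
Signed area = Σ/2 = 59.5 (positive ⇒ counter-clockwise traversal).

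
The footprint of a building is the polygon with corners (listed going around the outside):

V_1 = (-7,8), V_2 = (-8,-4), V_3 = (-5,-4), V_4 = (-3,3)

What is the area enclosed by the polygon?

37

Apply Gauss's area formula: 2A = Σ (x_i·y_{i+1} − x_{i+1}·y_i), indices taken mod 4.
Σ = (92) + (12) + (-27) + (-3) = 74
Area = |Σ|/2 = 37.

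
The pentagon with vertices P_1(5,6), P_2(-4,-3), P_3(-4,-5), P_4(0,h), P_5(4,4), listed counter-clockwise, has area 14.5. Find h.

-1

The doubled signed area Σ (x_i y_{i+1} − x_{i+1} y_i) is linear in h.
With h=0 it equals 21; the coefficient of h is -8 (from the two edges through P_4).
So -8·h + 21 = 2·14.5 = 29 ⇒ h = -1.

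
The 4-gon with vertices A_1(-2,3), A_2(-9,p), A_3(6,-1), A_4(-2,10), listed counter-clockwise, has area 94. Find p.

-10

The doubled signed area Σ (x_i y_{i+1} − x_{i+1} y_i) is linear in p.
With p=0 it equals 108; the coefficient of p is -8 (from the two edges through A_2).
So -8·p + 108 = 2·94 = 188 ⇒ p = -10.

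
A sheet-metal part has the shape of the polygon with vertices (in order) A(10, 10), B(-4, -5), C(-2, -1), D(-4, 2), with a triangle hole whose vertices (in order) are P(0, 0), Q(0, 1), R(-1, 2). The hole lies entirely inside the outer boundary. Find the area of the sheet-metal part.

Outer boundary:
Cross-terms: -10, -6, -8, -60  ⇒  Σ = -84
Area = |Σ|/2 = 42.
Hole:
Apply the shoelace formula: 2A = Σ (x_i·y_{i+1} − x_{i+1}·y_i), indices taken mod 3.
Σ = (0) + (1) + (0) = 1
Area = |Σ|/2 = 0.5.
Net area = 42 − 0.5 = 41.5.

41.5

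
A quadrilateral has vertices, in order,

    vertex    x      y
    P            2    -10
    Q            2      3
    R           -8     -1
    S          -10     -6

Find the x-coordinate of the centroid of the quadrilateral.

-268/99

Apply the surveyor's formula. First the cross-terms c_i = x_i·y_{i+1} − x_{i+1}·y_i:
  26, 22, 38, 112  ⇒  2A = 198, A = 99.
Then Σ (x_i + x_{i+1})·c_i = -1608, so x̄ = -1608 / (6·99) = -268/99.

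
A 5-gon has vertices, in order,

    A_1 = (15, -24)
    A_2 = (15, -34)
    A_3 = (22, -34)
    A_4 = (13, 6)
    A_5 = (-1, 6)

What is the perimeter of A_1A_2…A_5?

106

|A_1A_2| = √((0)² + (-10)²) = √100 = 10
|A_2A_3| = √((7)² + (0)²) = √49 = 7
|A_3A_4| = √((-9)² + (40)²) = √1681 = 41
|A_4A_5| = √((-14)² + (0)²) = √196 = 14
|A_5A_1| = √((16)² + (-30)²) = √1156 = 34
Perimeter = 10 + 7 + 41 + 14 + 34 = 106.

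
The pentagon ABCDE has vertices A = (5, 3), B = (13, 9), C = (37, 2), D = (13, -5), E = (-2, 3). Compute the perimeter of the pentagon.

84

|AB| = √((8)² + (6)²) = √100 = 10
|BC| = √((24)² + (-7)²) = √625 = 25
|CD| = √((-24)² + (-7)²) = √625 = 25
|DE| = √((-15)² + (8)²) = √289 = 17
|EA| = √((7)² + (0)²) = √49 = 7
Perimeter = 10 + 25 + 25 + 17 + 7 = 84.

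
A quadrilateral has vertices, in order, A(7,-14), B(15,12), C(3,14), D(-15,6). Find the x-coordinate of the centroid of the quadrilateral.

Apply the shoelace formula. First the cross-terms c_i = x_i·y_{i+1} − x_{i+1}·y_i:
  294, 174, 228, 168  ⇒  2A = 864, A = 432.
Then Σ (x_i + x_{i+1})·c_i = 5520, so x̄ = 5520 / (6·432) = 115/54.

115/54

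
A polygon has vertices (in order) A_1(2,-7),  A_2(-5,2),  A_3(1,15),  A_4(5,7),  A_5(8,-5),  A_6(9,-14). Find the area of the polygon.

Cross-terms: -31, -77, -68, -81, -67, -35  ⇒  Σ = -359
Area = |Σ|/2 = 179.5.

179.5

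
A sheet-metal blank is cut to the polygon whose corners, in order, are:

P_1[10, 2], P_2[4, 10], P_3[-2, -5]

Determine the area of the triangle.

Σ = (92) + (0) + (46) = 138
Area = |Σ|/2 = 69.

69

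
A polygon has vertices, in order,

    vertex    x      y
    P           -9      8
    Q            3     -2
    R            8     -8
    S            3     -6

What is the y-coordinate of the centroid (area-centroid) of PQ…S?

Apply the shoelace formula. First the cross-terms c_i = x_i·y_{i+1} − x_{i+1}·y_i:
  -6, -8, -24, -30  ⇒  2A = -68, A = -34.
Then Σ (y_i + y_{i+1})·c_i = 320, so ȳ = 320 / (6·(-34)) = -80/51.

-80/51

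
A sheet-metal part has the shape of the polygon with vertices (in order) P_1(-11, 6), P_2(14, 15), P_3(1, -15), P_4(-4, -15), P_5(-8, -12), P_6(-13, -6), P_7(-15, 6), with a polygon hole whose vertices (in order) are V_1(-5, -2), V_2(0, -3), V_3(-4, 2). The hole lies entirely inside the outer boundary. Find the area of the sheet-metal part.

Outer boundary:
Apply the shoelace (surveyor's) formula: 2A = Σ (x_i·y_{i+1} − x_{i+1}·y_i), indices taken mod 7.
Σ = (-249) + (-225) + (-75) + (-72) + (-108) + (-168) + (-24) = -921
Area = |Σ|/2 = 460.5.
Hole:
Apply the shoelace formula: 2A = Σ (x_i·y_{i+1} − x_{i+1}·y_i), indices taken mod 3.
Σ = (15) + (-12) + (18) = 21
Area = |Σ|/2 = 10.5.
Net area = 460.5 − 10.5 = 450.

450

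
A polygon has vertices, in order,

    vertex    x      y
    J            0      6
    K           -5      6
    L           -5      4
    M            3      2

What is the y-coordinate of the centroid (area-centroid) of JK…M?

Apply the surveyor's formula. First the cross-terms c_i = x_i·y_{i+1} − x_{i+1}·y_i:
  30, 10, -22, 18  ⇒  2A = 36, A = 18.
Then Σ (y_i + y_{i+1})·c_i = 472, so ȳ = 472 / (6·18) = 118/27.

118/27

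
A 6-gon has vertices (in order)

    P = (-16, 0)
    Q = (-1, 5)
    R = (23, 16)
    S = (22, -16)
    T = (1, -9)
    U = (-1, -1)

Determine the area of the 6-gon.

Apply the shoelace formula: 2A = Σ (x_i·y_{i+1} − x_{i+1}·y_i), indices taken mod 6.
Σ = (-80) + (-131) + (-720) + (-182) + (-10) + (-16) = -1139
Area = |Σ|/2 = 569.5.

569.5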